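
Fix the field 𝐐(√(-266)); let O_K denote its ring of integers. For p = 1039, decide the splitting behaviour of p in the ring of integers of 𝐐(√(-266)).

remains prime (inert)

Since -266 ≢ 1 mod 4, the ring of integers is ℤ[√-266] with discriminant 4·(-266) = -1064.
1039 ∤ -1064, so 1039 is unramified.
Euler's criterion: (-266)^519 mod 1039 = 1038. Thus (-266|1039) = -1.
Legendre symbol -1 ⇒ 1039 is inert.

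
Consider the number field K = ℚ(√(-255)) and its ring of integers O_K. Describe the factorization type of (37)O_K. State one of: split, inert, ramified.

-255 mod 4 = 1, hence disc K = -255 and O_K = ℤ[(1+√-255)/2].
Since gcd(37, -255) = 1 the prime 37 does not ramify.
(-255/37) = 4^18 mod 37 = 1, giving Legendre symbol 1.
d is a quadratic residue mod p, hence 37 splits in O_K.

split — (37) = 𝔭₁𝔭₂ with 𝔭₁ ≠ 𝔭₂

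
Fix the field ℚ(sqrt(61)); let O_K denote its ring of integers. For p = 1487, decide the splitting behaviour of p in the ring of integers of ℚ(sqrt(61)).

Since 61 ≡ 1 mod 4, the ring of integers is ℤ[(1+√61)/2] with discriminant 61.
disc(K) = 61 is not divisible by 1487; 1487 is unramified.
(61/1487) = 61^743 mod 1487 = 1486, giving Legendre symbol -1.
(61/1487) = -1, so 1487 is inert.

remains prime (inert)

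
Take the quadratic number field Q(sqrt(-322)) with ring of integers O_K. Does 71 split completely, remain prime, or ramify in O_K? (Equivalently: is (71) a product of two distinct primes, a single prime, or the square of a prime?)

inert — (71) stays prime in O_K

-322 mod 4 = 2, hence disc K = 4·(-322) = -1288 and O_K = ℤ[√-322].
disc(K) = -1288 is not divisible by 71; 71 is unramified.
Legendre symbol by Euler's criterion: (-322/71) ≡ (-322)^35 ≡ 70 (mod 71), i.e. (-322/71) = -1.
d is a non-residue mod p, hence 71 remains inert in O_K.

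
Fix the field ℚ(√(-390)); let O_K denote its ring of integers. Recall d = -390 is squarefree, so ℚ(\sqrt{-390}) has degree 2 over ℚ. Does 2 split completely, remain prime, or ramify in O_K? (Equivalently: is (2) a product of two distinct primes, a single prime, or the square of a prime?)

ramifies in O_K

-390 mod 4 = 2, hence disc K = 4·(-390) = -1560 and O_K = ℤ[√-390].
Ramification test: 2 | -1560. The prime 2 ramifies in K.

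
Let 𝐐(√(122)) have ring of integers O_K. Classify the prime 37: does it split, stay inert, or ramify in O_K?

Since 122 ≢ 1 mod 4, the ring of integers is ℤ[√122] with discriminant 4·122 = 488.
37 ∤ 488, so 37 is unramified.
(122/37) = 11^18 mod 37 = 1, giving Legendre symbol 1.
d is a quadratic residue mod p, hence 37 splits in O_K.

split — (37) = 𝔭₁𝔭₂ with 𝔭₁ ≠ 𝔭₂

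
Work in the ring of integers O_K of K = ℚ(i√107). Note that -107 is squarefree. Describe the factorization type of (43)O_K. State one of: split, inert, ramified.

43 remains inert

-107 mod 4 = 1, hence disc K = -107 and O_K = ℤ[(1+√-107)/2].
43 ∤ -107, so 43 is unramified.
Euler's criterion: (-107)^21 mod 43 = 42. Thus (-107|43) = -1.
Legendre symbol -1 ⇒ 43 is inert.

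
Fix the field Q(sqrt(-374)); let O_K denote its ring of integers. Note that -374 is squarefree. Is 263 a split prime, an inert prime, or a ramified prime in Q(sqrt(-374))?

Since -374 ≢ 1 mod 4, the ring of integers is ℤ[√-374] with discriminant 4·(-374) = -1496.
disc(K) = -1496 is not divisible by 263; 263 is unramified.
Euler's criterion: (-374)^131 mod 263 = 262. Thus (-374|263) = -1.
(-374/263) = -1, so 263 is inert.

p is inert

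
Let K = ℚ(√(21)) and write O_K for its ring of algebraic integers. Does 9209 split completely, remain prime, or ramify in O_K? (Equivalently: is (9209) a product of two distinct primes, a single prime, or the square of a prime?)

21 mod 4 = 1, hence disc K = 21 and O_K = ℤ[(1+√21)/2].
9209 ∤ 21, so 9209 is unramified.
Legendre symbol by Euler's criterion: (21/9209) ≡ 21^4604 ≡ 9208 (mod 9209), i.e. (21/9209) = -1.
d is a non-residue mod p, hence 9209 remains inert in O_K.

remains prime (inert)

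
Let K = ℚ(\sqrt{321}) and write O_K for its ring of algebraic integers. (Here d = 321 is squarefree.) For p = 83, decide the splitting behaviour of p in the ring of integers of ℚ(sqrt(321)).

Since 321 ≡ 1 mod 4, the ring of integers is ℤ[(1+√321)/2] with discriminant 321.
disc(K) = 321 is not divisible by 83; 83 is unramified.
Euler's criterion: 321^41 mod 83 = 82. Thus (321|83) = -1.
Legendre symbol -1 ⇒ 83 is inert.

83 remains inert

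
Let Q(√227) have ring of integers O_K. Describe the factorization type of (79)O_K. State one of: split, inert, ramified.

p is inert

227 mod 4 = 3, hence disc K = 4·227 = 908 and O_K = ℤ[√227].
79 ∤ 908, so 79 is unramified.
Compute (227/79) via Euler: 69^((79-1)/2) mod 79 = 78, so (227/79) = -1.
(227/79) = -1, so 79 is inert.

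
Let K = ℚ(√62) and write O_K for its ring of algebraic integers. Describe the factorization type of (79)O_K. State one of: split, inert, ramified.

d = 62 ≡ 2 (mod 4), so O_K = ℤ[√62] and disc(K) = 4d = 248.
disc(K) = 248 is not divisible by 79; 79 is unramified.
Compute (62/79) via Euler: 62^((79-1)/2) mod 79 = 1, so (62/79) = 1.
Legendre symbol 1 ⇒ 79 is split.

split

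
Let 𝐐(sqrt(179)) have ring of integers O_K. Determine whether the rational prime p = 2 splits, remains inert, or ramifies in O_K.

179 mod 4 = 3, hence disc K = 4·179 = 716 and O_K = ℤ[√179].
disc(K) = 716 = 2·358, so p = 2 is ramified.

ramified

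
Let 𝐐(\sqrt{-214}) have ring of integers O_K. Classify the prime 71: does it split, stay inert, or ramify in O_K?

d = -214 ≡ 2 (mod 4), so O_K = ℤ[√-214] and disc(K) = 4d = -856.
71 ∤ -856, so 71 is unramified.
Euler's criterion: (-214)^35 mod 71 = 70. Thus (-214|71) = -1.
d is a non-residue mod p, hence 71 remains inert in O_K.

remains prime (inert)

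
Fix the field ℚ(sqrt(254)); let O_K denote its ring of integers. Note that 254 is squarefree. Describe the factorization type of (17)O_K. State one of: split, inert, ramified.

Since 254 ≢ 1 mod 4, the ring of integers is ℤ[√254] with discriminant 4·254 = 1016.
disc(K) = 1016 is not divisible by 17; 17 is unramified.
Legendre symbol by Euler's criterion: (254/17) ≡ 254^8 ≡ 1 (mod 17), i.e. (254/17) = 1.
d is a quadratic residue mod p, hence 17 splits in O_K.

split — (17) = 𝔭₁𝔭₂ with 𝔭₁ ≠ 𝔭₂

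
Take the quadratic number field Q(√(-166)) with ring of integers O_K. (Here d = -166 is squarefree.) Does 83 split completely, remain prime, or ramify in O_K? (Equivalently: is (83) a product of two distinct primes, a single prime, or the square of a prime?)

ramified — (83) = 𝔭²

-166 mod 4 = 2, hence disc K = 4·(-166) = -664 and O_K = ℤ[√-166].
83 divides disc(K) = -664, so 83 ramifies.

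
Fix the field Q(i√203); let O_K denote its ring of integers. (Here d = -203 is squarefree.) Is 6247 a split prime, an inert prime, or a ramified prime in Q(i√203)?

d = -203 ≡ 1 (mod 4), so O_K = ℤ[(1+√-203)/2] and disc(K) = d = -203.
disc(K) = -203 is not divisible by 6247; 6247 is unramified.
Compute (-203/6247) via Euler: 6044^((6247-1)/2) mod 6247 = 1, so (-203/6247) = 1.
Legendre symbol 1 ⇒ 6247 is split.

splits completely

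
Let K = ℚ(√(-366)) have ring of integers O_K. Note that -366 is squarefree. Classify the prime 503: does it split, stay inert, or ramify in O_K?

d = -366 ≡ 2 (mod 4), so O_K = ℤ[√-366] and disc(K) = 4d = -1464.
disc(K) = -1464 is not divisible by 503; 503 is unramified.
Euler's criterion: (-366)^251 mod 503 = 502. Thus (-366|503) = -1.
Legendre symbol -1 ⇒ 503 is inert.

p is inert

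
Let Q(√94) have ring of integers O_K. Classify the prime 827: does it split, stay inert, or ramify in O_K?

split

d = 94 ≡ 2 (mod 4), so O_K = ℤ[√94] and disc(K) = 4d = 376.
Since gcd(827, 376) = 1 the prime 827 does not ramify.
Euler's criterion: 94^413 mod 827 = 1. Thus (94|827) = 1.
(94/827) = 1, so 827 splits.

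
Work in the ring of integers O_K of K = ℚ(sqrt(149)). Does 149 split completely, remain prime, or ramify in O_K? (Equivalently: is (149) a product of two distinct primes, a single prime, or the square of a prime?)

Since 149 ≡ 1 mod 4, the ring of integers is ℤ[(1+√149)/2] with discriminant 149.
disc(K) = 149 = 149·1, so p = 149 is ramified.

p ramifies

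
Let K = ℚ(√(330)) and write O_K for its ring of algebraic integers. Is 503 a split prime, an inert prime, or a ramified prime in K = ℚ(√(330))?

d = 330 ≡ 2 (mod 4), so O_K = ℤ[√330] and disc(K) = 4d = 1320.
Since gcd(503, 1320) = 1 the prime 503 does not ramify.
Compute (330/503) via Euler: 330^((503-1)/2) mod 503 = 502, so (330/503) = -1.
d is a non-residue mod p, hence 503 remains inert in O_K.

inert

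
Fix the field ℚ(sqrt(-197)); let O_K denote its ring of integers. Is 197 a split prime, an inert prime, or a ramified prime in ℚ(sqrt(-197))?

p ramifies

-197 mod 4 = 3, hence disc K = 4·(-197) = -788 and O_K = ℤ[√-197].
disc(K) = -788 = 197·(-4), so p = 197 is ramified.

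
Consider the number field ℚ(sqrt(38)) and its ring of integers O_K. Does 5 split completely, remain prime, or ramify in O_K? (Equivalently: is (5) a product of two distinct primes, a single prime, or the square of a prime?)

Since 38 ≢ 1 mod 4, the ring of integers is ℤ[√38] with discriminant 4·38 = 152.
5 ∤ 152, so 5 is unramified.
Compute (38/5) via Euler: 3^((5-1)/2) mod 5 = 4, so (38/5) = -1.
(38/5) = -1, so 5 is inert.

inert — (5) stays prime in O_K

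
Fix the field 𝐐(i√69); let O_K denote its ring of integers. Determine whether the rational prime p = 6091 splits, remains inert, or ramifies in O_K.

d = -69 ≡ 3 (mod 4), so O_K = ℤ[√-69] and disc(K) = 4d = -276.
Since gcd(6091, -276) = 1 the prime 6091 does not ramify.
Compute (-69/6091) via Euler: 6022^((6091-1)/2) mod 6091 = 1, so (-69/6091) = 1.
Legendre symbol 1 ⇒ 6091 is split.

splits completely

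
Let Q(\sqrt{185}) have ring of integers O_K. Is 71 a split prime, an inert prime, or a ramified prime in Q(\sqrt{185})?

splits completely

Since 185 ≡ 1 mod 4, the ring of integers is ℤ[(1+√185)/2] with discriminant 185.
disc(K) = 185 is not divisible by 71; 71 is unramified.
Euler's criterion: 185^35 mod 71 = 1. Thus (185|71) = 1.
Legendre symbol 1 ⇒ 71 is split.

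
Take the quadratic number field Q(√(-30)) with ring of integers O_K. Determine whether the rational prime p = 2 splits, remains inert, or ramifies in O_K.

d = -30 ≡ 2 (mod 4), so O_K = ℤ[√-30] and disc(K) = 4d = -120.
disc(K) = -120 = 2·(-60), so p = 2 is ramified.

ramified — (2) = 𝔭²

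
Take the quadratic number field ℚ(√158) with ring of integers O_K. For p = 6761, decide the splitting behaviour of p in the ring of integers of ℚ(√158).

d = 158 ≡ 2 (mod 4), so O_K = ℤ[√158] and disc(K) = 4d = 632.
disc(K) = 632 is not divisible by 6761; 6761 is unramified.
(158/6761) = 158^3380 mod 6761 = 1, giving Legendre symbol 1.
Legendre symbol 1 ⇒ 6761 is split.

p splits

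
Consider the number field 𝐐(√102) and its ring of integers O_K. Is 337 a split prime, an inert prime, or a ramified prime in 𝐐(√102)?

inert — (337) stays prime in O_K

d = 102 ≡ 2 (mod 4), so O_K = ℤ[√102] and disc(K) = 4d = 408.
disc(K) = 408 is not divisible by 337; 337 is unramified.
Euler's criterion: 102^168 mod 337 = 336. Thus (102|337) = -1.
d is a non-residue mod p, hence 337 remains inert in O_K.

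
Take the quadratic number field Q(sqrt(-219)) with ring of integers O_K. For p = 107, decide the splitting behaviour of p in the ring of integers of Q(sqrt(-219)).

split — (107) = 𝔭₁𝔭₂ with 𝔭₁ ≠ 𝔭₂

-219 mod 4 = 1, hence disc K = -219 and O_K = ℤ[(1+√-219)/2].
107 ∤ -219, so 107 is unramified.
Euler's criterion: (-219)^53 mod 107 = 1. Thus (-219|107) = 1.
(-219/107) = 1, so 107 splits.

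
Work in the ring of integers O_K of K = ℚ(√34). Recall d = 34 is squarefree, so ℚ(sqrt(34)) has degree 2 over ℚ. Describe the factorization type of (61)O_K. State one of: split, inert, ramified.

34 mod 4 = 2, hence disc K = 4·34 = 136 and O_K = ℤ[√34].
Since gcd(61, 136) = 1 the prime 61 does not ramify.
(34/61) = 34^30 mod 61 = 1, giving Legendre symbol 1.
(34/61) = 1, so 61 splits.

split — (61) = 𝔭₁𝔭₂ with 𝔭₁ ≠ 𝔭₂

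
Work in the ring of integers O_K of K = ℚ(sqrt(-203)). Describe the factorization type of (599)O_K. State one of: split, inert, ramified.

p is inert

d = -203 ≡ 1 (mod 4), so O_K = ℤ[(1+√-203)/2] and disc(K) = d = -203.
Since gcd(599, -203) = 1 the prime 599 does not ramify.
Compute (-203/599) via Euler: 396^((599-1)/2) mod 599 = 598, so (-203/599) = -1.
(-203/599) = -1, so 599 is inert.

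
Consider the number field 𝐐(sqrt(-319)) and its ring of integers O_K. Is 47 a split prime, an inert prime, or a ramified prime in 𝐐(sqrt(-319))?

47 remains inert

Since -319 ≡ 1 mod 4, the ring of integers is ℤ[(1+√-319)/2] with discriminant -319.
Since gcd(47, -319) = 1 the prime 47 does not ramify.
(-319/47) = 10^23 mod 47 = 46, giving Legendre symbol -1.
Legendre symbol -1 ⇒ 47 is inert.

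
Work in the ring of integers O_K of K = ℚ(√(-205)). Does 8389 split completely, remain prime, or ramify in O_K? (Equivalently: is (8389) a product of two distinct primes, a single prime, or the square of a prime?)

8389 splits in O_K

Since -205 ≢ 1 mod 4, the ring of integers is ℤ[√-205] with discriminant 4·(-205) = -820.
disc(K) = -820 is not divisible by 8389; 8389 is unramified.
Legendre symbol by Euler's criterion: (-205/8389) ≡ (-205)^4194 ≡ 1 (mod 8389), i.e. (-205/8389) = 1.
Legendre symbol 1 ⇒ 8389 is split.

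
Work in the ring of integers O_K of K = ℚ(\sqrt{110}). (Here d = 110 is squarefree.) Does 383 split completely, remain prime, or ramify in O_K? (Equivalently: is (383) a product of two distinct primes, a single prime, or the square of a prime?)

d = 110 ≡ 2 (mod 4), so O_K = ℤ[√110] and disc(K) = 4d = 440.
383 ∤ 440, so 383 is unramified.
Legendre symbol by Euler's criterion: (110/383) ≡ 110^191 ≡ 1 (mod 383), i.e. (110/383) = 1.
(110/383) = 1, so 383 splits.

splits completely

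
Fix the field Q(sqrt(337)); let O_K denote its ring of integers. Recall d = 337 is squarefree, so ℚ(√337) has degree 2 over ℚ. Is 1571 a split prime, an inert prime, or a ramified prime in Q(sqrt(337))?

337 mod 4 = 1, hence disc K = 337 and O_K = ℤ[(1+√337)/2].
1571 ∤ 337, so 1571 is unramified.
Legendre symbol by Euler's criterion: (337/1571) ≡ 337^785 ≡ 1570 (mod 1571), i.e. (337/1571) = -1.
Legendre symbol -1 ⇒ 1571 is inert.

p is inert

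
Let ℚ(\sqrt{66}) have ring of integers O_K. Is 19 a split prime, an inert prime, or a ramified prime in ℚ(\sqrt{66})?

splits completely

d = 66 ≡ 2 (mod 4), so O_K = ℤ[√66] and disc(K) = 4d = 264.
19 ∤ 264, so 19 is unramified.
Legendre symbol by Euler's criterion: (66/19) ≡ 66^9 ≡ 1 (mod 19), i.e. (66/19) = 1.
d is a quadratic residue mod p, hence 19 splits in O_K.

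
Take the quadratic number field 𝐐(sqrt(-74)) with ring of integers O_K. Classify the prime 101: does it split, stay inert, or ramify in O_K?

inert — (101) stays prime in O_K

d = -74 ≡ 2 (mod 4), so O_K = ℤ[√-74] and disc(K) = 4d = -296.
Since gcd(101, -296) = 1 the prime 101 does not ramify.
(-74/101) = 27^50 mod 101 = 100, giving Legendre symbol -1.
d is a non-residue mod p, hence 101 remains inert in O_K.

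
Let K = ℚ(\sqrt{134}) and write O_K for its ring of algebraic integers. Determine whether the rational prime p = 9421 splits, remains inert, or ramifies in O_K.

split

d = 134 ≡ 2 (mod 4), so O_K = ℤ[√134] and disc(K) = 4d = 536.
9421 ∤ 536, so 9421 is unramified.
Euler's criterion: 134^4710 mod 9421 = 1. Thus (134|9421) = 1.
d is a quadratic residue mod p, hence 9421 splits in O_K.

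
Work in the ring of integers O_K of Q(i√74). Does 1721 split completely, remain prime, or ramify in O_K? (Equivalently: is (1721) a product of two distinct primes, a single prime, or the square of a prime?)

Since -74 ≢ 1 mod 4, the ring of integers is ℤ[√-74] with discriminant 4·(-74) = -296.
disc(K) = -296 is not divisible by 1721; 1721 is unramified.
Legendre symbol by Euler's criterion: (-74/1721) ≡ (-74)^860 ≡ 1720 (mod 1721), i.e. (-74/1721) = -1.
Legendre symbol -1 ⇒ 1721 is inert.

inert — (1721) stays prime in O_K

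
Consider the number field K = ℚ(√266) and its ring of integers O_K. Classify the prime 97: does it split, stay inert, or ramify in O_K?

Since 266 ≢ 1 mod 4, the ring of integers is ℤ[√266] with discriminant 4·266 = 1064.
disc(K) = 1064 is not divisible by 97; 97 is unramified.
Legendre symbol by Euler's criterion: (266/97) ≡ 266^48 ≡ 1 (mod 97), i.e. (266/97) = 1.
(266/97) = 1, so 97 splits.

p splits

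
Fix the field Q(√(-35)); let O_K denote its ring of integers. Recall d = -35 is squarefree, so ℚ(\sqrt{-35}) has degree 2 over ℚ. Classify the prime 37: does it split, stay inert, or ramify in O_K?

37 remains inert

d = -35 ≡ 1 (mod 4), so O_K = ℤ[(1+√-35)/2] and disc(K) = d = -35.
disc(K) = -35 is not divisible by 37; 37 is unramified.
Legendre symbol by Euler's criterion: (-35/37) ≡ (-35)^18 ≡ 36 (mod 37), i.e. (-35/37) = -1.
d is a non-residue mod p, hence 37 remains inert in O_K.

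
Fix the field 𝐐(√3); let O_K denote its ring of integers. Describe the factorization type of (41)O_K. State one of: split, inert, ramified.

3 mod 4 = 3, hence disc K = 4·3 = 12 and O_K = ℤ[√3].
41 ∤ 12, so 41 is unramified.
(3/41) = 3^20 mod 41 = 40, giving Legendre symbol -1.
(3/41) = -1, so 41 is inert.

41 remains inert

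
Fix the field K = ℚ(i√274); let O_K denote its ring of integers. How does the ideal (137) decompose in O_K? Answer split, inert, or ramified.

ramified

-274 mod 4 = 2, hence disc K = 4·(-274) = -1096 and O_K = ℤ[√-274].
137 divides disc(K) = -1096, so 137 ramifies.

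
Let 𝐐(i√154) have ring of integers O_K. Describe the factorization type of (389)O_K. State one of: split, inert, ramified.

inert

-154 mod 4 = 2, hence disc K = 4·(-154) = -616 and O_K = ℤ[√-154].
disc(K) = -616 is not divisible by 389; 389 is unramified.
Legendre symbol by Euler's criterion: (-154/389) ≡ (-154)^194 ≡ 388 (mod 389), i.e. (-154/389) = -1.
(-154/389) = -1, so 389 is inert.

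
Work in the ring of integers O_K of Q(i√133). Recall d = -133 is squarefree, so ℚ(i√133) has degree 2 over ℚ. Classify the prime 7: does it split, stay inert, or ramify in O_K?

Since -133 ≢ 1 mod 4, the ring of integers is ℤ[√-133] with discriminant 4·(-133) = -532.
disc(K) = -532 = 7·(-76), so p = 7 is ramified.

ramified — (7) = 𝔭²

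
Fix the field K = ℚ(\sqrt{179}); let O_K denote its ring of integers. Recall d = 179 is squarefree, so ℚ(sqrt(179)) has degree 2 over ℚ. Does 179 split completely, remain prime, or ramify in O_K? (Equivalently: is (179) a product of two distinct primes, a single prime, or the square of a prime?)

179 is ramified

Since 179 ≢ 1 mod 4, the ring of integers is ℤ[√179] with discriminant 4·179 = 716.
disc(K) = 716 = 179·4, so p = 179 is ramified.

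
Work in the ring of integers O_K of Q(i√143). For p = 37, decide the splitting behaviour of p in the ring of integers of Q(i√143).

Since -143 ≡ 1 mod 4, the ring of integers is ℤ[(1+√-143)/2] with discriminant -143.
37 ∤ -143, so 37 is unramified.
Legendre symbol by Euler's criterion: (-143/37) ≡ (-143)^18 ≡ 36 (mod 37), i.e. (-143/37) = -1.
(-143/37) = -1, so 37 is inert.

37 remains inert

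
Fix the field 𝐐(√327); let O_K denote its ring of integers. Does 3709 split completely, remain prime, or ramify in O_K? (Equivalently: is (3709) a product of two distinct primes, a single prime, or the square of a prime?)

split

d = 327 ≡ 3 (mod 4), so O_K = ℤ[√327] and disc(K) = 4d = 1308.
Since gcd(3709, 1308) = 1 the prime 3709 does not ramify.
(327/3709) = 327^1854 mod 3709 = 1, giving Legendre symbol 1.
Legendre symbol 1 ⇒ 3709 is split.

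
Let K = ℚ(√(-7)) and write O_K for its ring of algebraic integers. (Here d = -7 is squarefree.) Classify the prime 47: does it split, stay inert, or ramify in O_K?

p is inert

Since -7 ≡ 1 mod 4, the ring of integers is ℤ[(1+√-7)/2] with discriminant -7.
disc(K) = -7 is not divisible by 47; 47 is unramified.
(-7/47) = 40^23 mod 47 = 46, giving Legendre symbol -1.
(-7/47) = -1, so 47 is inert.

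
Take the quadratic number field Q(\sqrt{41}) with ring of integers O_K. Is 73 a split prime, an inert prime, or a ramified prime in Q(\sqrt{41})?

Since 41 ≡ 1 mod 4, the ring of integers is ℤ[(1+√41)/2] with discriminant 41.
disc(K) = 41 is not divisible by 73; 73 is unramified.
(41/73) = 41^36 mod 73 = 1, giving Legendre symbol 1.
d is a quadratic residue mod p, hence 73 splits in O_K.

splits completely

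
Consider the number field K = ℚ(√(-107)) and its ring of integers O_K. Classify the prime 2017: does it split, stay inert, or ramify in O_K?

d = -107 ≡ 1 (mod 4), so O_K = ℤ[(1+√-107)/2] and disc(K) = d = -107.
2017 ∤ -107, so 2017 is unramified.
Compute (-107/2017) via Euler: 1910^((2017-1)/2) mod 2017 = 2016, so (-107/2017) = -1.
(-107/2017) = -1, so 2017 is inert.

remains prime (inert)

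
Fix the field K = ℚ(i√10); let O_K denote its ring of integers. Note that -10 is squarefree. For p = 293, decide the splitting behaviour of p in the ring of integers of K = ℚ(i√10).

d = -10 ≡ 2 (mod 4), so O_K = ℤ[√-10] and disc(K) = 4d = -40.
293 ∤ -40, so 293 is unramified.
(-10/293) = 283^146 mod 293 = 1, giving Legendre symbol 1.
Legendre symbol 1 ⇒ 293 is split.

split — (293) = 𝔭₁𝔭₂ with 𝔭₁ ≠ 𝔭₂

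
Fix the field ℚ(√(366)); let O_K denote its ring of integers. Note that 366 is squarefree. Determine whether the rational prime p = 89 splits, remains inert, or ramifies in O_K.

p splits

d = 366 ≡ 2 (mod 4), so O_K = ℤ[√366] and disc(K) = 4d = 1464.
disc(K) = 1464 is not divisible by 89; 89 is unramified.
Legendre symbol by Euler's criterion: (366/89) ≡ 366^44 ≡ 1 (mod 89), i.e. (366/89) = 1.
d is a quadratic residue mod p, hence 89 splits in O_K.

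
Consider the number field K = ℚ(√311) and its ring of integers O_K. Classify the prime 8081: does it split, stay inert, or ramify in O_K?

311 mod 4 = 3, hence disc K = 4·311 = 1244 and O_K = ℤ[√311].
disc(K) = 1244 is not divisible by 8081; 8081 is unramified.
Legendre symbol by Euler's criterion: (311/8081) ≡ 311^4040 ≡ 8080 (mod 8081), i.e. (311/8081) = -1.
d is a non-residue mod p, hence 8081 remains inert in O_K.

8081 remains inert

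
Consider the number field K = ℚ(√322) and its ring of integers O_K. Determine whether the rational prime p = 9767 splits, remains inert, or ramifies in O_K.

Since 322 ≢ 1 mod 4, the ring of integers is ℤ[√322] with discriminant 4·322 = 1288.
Since gcd(9767, 1288) = 1 the prime 9767 does not ramify.
Compute (322/9767) via Euler: 322^((9767-1)/2) mod 9767 = 9766, so (322/9767) = -1.
(322/9767) = -1, so 9767 is inert.

inert — (9767) stays prime in O_K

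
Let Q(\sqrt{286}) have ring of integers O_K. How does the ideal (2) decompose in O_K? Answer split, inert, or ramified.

ramifies in O_K

d = 286 ≡ 2 (mod 4), so O_K = ℤ[√286] and disc(K) = 4d = 1144.
2 divides disc(K) = 1144, so 2 ramifies.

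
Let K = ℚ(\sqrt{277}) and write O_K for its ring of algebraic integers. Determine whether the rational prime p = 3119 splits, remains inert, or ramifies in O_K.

remains prime (inert)

d = 277 ≡ 1 (mod 4), so O_K = ℤ[(1+√277)/2] and disc(K) = d = 277.
Since gcd(3119, 277) = 1 the prime 3119 does not ramify.
(277/3119) = 277^1559 mod 3119 = 3118, giving Legendre symbol -1.
(277/3119) = -1, so 3119 is inert.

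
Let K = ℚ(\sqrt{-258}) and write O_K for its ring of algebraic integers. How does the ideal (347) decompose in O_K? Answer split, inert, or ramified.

Since -258 ≢ 1 mod 4, the ring of integers is ℤ[√-258] with discriminant 4·(-258) = -1032.
Since gcd(347, -1032) = 1 the prime 347 does not ramify.
Compute (-258/347) via Euler: 89^((347-1)/2) mod 347 = 1, so (-258/347) = 1.
(-258/347) = 1, so 347 splits.

p splits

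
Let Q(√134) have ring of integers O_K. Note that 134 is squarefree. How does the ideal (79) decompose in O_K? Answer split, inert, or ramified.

p splits

134 mod 4 = 2, hence disc K = 4·134 = 536 and O_K = ℤ[√134].
Since gcd(79, 536) = 1 the prime 79 does not ramify.
Compute (134/79) via Euler: 55^((79-1)/2) mod 79 = 1, so (134/79) = 1.
d is a quadratic residue mod p, hence 79 splits in O_K.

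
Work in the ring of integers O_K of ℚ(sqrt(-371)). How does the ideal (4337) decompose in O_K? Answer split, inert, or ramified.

-371 mod 4 = 1, hence disc K = -371 and O_K = ℤ[(1+√-371)/2].
4337 ∤ -371, so 4337 is unramified.
Euler's criterion: (-371)^2168 mod 4337 = 1. Thus (-371|4337) = 1.
d is a quadratic residue mod p, hence 4337 splits in O_K.

split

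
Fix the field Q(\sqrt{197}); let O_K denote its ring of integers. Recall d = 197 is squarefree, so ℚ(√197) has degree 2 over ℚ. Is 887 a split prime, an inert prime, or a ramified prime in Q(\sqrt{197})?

remains prime (inert)

197 mod 4 = 1, hence disc K = 197 and O_K = ℤ[(1+√197)/2].
Since gcd(887, 197) = 1 the prime 887 does not ramify.
(197/887) = 197^443 mod 887 = 886, giving Legendre symbol -1.
(197/887) = -1, so 887 is inert.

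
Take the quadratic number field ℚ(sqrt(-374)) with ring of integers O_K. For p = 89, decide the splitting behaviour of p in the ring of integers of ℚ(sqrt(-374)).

p splits

-374 mod 4 = 2, hence disc K = 4·(-374) = -1496 and O_K = ℤ[√-374].
disc(K) = -1496 is not divisible by 89; 89 is unramified.
Legendre symbol by Euler's criterion: (-374/89) ≡ (-374)^44 ≡ 1 (mod 89), i.e. (-374/89) = 1.
Legendre symbol 1 ⇒ 89 is split.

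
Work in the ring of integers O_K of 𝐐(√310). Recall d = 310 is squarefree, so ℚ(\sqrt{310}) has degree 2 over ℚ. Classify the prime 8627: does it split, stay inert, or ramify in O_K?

310 mod 4 = 2, hence disc K = 4·310 = 1240 and O_K = ℤ[√310].
Since gcd(8627, 1240) = 1 the prime 8627 does not ramify.
Legendre symbol by Euler's criterion: (310/8627) ≡ 310^4313 ≡ 8626 (mod 8627), i.e. (310/8627) = -1.
Legendre symbol -1 ⇒ 8627 is inert.

p is inert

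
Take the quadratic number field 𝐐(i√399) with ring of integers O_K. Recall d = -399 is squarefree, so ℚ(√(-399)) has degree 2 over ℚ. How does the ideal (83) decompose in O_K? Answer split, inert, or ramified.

d = -399 ≡ 1 (mod 4), so O_K = ℤ[(1+√-399)/2] and disc(K) = d = -399.
disc(K) = -399 is not divisible by 83; 83 is unramified.
Compute (-399/83) via Euler: 16^((83-1)/2) mod 83 = 1, so (-399/83) = 1.
(-399/83) = 1, so 83 splits.

83 splits in O_K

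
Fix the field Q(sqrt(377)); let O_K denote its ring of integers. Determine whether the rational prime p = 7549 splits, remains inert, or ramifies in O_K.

Since 377 ≡ 1 mod 4, the ring of integers is ℤ[(1+√377)/2] with discriminant 377.
7549 ∤ 377, so 7549 is unramified.
(377/7549) = 377^3774 mod 7549 = 1, giving Legendre symbol 1.
(377/7549) = 1, so 7549 splits.

splits completely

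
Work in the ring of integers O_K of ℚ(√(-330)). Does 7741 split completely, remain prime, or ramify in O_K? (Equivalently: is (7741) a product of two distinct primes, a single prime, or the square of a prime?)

splits completely

Since -330 ≢ 1 mod 4, the ring of integers is ℤ[√-330] with discriminant 4·(-330) = -1320.
Since gcd(7741, -1320) = 1 the prime 7741 does not ramify.
Compute (-330/7741) via Euler: 7411^((7741-1)/2) mod 7741 = 1, so (-330/7741) = 1.
(-330/7741) = 1, so 7741 splits.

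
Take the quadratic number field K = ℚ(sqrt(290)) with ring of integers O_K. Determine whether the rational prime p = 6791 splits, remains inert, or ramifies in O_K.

split — (6791) = 𝔭₁𝔭₂ with 𝔭₁ ≠ 𝔭₂

d = 290 ≡ 2 (mod 4), so O_K = ℤ[√290] and disc(K) = 4d = 1160.
Since gcd(6791, 1160) = 1 the prime 6791 does not ramify.
Legendre symbol by Euler's criterion: (290/6791) ≡ 290^3395 ≡ 1 (mod 6791), i.e. (290/6791) = 1.
(290/6791) = 1, so 6791 splits.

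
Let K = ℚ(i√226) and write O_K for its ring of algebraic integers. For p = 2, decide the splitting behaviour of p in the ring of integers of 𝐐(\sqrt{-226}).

-226 mod 4 = 2, hence disc K = 4·(-226) = -904 and O_K = ℤ[√-226].
disc(K) = -904 = 2·(-452), so p = 2 is ramified.

2 is ramified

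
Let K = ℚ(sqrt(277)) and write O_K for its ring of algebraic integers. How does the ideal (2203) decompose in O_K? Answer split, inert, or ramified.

d = 277 ≡ 1 (mod 4), so O_K = ℤ[(1+√277)/2] and disc(K) = d = 277.
Since gcd(2203, 277) = 1 the prime 2203 does not ramify.
(277/2203) = 277^1101 mod 2203 = 1, giving Legendre symbol 1.
Legendre symbol 1 ⇒ 2203 is split.

split — (2203) = 𝔭₁𝔭₂ with 𝔭₁ ≠ 𝔭₂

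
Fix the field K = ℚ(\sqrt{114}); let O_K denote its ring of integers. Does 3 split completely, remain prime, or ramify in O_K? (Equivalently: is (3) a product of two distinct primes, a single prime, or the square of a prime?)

114 mod 4 = 2, hence disc K = 4·114 = 456 and O_K = ℤ[√114].
3 divides disc(K) = 456, so 3 ramifies.

ramified — (3) = 𝔭²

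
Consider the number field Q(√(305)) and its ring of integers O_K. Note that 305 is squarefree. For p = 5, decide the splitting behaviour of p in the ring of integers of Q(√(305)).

Since 305 ≡ 1 mod 4, the ring of integers is ℤ[(1+√305)/2] with discriminant 305.
disc(K) = 305 = 5·61, so p = 5 is ramified.

p ramifies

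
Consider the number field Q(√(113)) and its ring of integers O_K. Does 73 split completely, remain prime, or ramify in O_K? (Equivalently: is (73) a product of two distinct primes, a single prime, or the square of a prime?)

d = 113 ≡ 1 (mod 4), so O_K = ℤ[(1+√113)/2] and disc(K) = d = 113.
Since gcd(73, 113) = 1 the prime 73 does not ramify.
Euler's criterion: 113^36 mod 73 = 72. Thus (113|73) = -1.
d is a non-residue mod p, hence 73 remains inert in O_K.

remains prime (inert)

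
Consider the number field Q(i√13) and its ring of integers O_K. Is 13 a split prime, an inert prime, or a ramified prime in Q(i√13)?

d = -13 ≡ 3 (mod 4), so O_K = ℤ[√-13] and disc(K) = 4d = -52.
Ramification test: 13 | -52. The prime 13 ramifies in K.

ramified — (13) = 𝔭²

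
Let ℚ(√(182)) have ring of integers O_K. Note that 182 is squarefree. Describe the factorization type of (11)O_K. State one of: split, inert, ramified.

d = 182 ≡ 2 (mod 4), so O_K = ℤ[√182] and disc(K) = 4d = 728.
Since gcd(11, 728) = 1 the prime 11 does not ramify.
(182/11) = 6^5 mod 11 = 10, giving Legendre symbol -1.
d is a non-residue mod p, hence 11 remains inert in O_K.

inert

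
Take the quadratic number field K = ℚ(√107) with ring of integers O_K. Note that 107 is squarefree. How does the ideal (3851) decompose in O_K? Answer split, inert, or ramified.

3851 splits in O_K

d = 107 ≡ 3 (mod 4), so O_K = ℤ[√107] and disc(K) = 4d = 428.
disc(K) = 428 is not divisible by 3851; 3851 is unramified.
Compute (107/3851) via Euler: 107^((3851-1)/2) mod 3851 = 1, so (107/3851) = 1.
(107/3851) = 1, so 3851 splits.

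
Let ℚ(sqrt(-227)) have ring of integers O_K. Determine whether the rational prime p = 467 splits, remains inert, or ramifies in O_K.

remains prime (inert)

Since -227 ≡ 1 mod 4, the ring of integers is ℤ[(1+√-227)/2] with discriminant -227.
disc(K) = -227 is not divisible by 467; 467 is unramified.
(-227/467) = 240^233 mod 467 = 466, giving Legendre symbol -1.
d is a non-residue mod p, hence 467 remains inert in O_K.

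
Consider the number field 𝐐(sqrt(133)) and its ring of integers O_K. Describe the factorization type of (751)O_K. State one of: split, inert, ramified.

remains prime (inert)

d = 133 ≡ 1 (mod 4), so O_K = ℤ[(1+√133)/2] and disc(K) = d = 133.
Since gcd(751, 133) = 1 the prime 751 does not ramify.
Euler's criterion: 133^375 mod 751 = 750. Thus (133|751) = -1.
d is a non-residue mod p, hence 751 remains inert in O_K.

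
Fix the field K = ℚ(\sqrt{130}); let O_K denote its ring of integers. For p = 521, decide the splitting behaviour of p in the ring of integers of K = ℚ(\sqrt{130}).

d = 130 ≡ 2 (mod 4), so O_K = ℤ[√130] and disc(K) = 4d = 520.
disc(K) = 520 is not divisible by 521; 521 is unramified.
(130/521) = 130^260 mod 521 = 1, giving Legendre symbol 1.
(130/521) = 1, so 521 splits.

split — (521) = 𝔭₁𝔭₂ with 𝔭₁ ≠ 𝔭₂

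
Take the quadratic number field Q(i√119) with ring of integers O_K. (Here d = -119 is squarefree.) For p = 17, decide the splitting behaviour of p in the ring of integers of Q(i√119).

ramified — (17) = 𝔭²

Since -119 ≡ 1 mod 4, the ring of integers is ℤ[(1+√-119)/2] with discriminant -119.
17 divides disc(K) = -119, so 17 ramifies.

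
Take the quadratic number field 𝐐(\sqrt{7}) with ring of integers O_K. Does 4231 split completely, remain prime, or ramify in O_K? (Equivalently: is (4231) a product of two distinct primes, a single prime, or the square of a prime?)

7 mod 4 = 3, hence disc K = 4·7 = 28 and O_K = ℤ[√7].
4231 ∤ 28, so 4231 is unramified.
Legendre symbol by Euler's criterion: (7/4231) ≡ 7^2115 ≡ 1 (mod 4231), i.e. (7/4231) = 1.
d is a quadratic residue mod p, hence 4231 splits in O_K.

split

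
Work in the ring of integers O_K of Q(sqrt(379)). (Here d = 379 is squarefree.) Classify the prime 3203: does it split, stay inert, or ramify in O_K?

p is inert

379 mod 4 = 3, hence disc K = 4·379 = 1516 and O_K = ℤ[√379].
3203 ∤ 1516, so 3203 is unramified.
(379/3203) = 379^1601 mod 3203 = 3202, giving Legendre symbol -1.
Legendre symbol -1 ⇒ 3203 is inert.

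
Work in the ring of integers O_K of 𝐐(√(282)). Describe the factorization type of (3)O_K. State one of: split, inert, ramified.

p ramifies

d = 282 ≡ 2 (mod 4), so O_K = ℤ[√282] and disc(K) = 4d = 1128.
3 divides disc(K) = 1128, so 3 ramifies.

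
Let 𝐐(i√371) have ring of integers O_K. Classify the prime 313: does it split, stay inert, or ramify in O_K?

313 splits in O_K

d = -371 ≡ 1 (mod 4), so O_K = ℤ[(1+√-371)/2] and disc(K) = d = -371.
disc(K) = -371 is not divisible by 313; 313 is unramified.
Legendre symbol by Euler's criterion: (-371/313) ≡ (-371)^156 ≡ 1 (mod 313), i.e. (-371/313) = 1.
Legendre symbol 1 ⇒ 313 is split.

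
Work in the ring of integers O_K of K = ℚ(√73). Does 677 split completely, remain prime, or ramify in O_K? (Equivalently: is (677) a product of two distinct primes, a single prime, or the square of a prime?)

p is inert

Since 73 ≡ 1 mod 4, the ring of integers is ℤ[(1+√73)/2] with discriminant 73.
Since gcd(677, 73) = 1 the prime 677 does not ramify.
Legendre symbol by Euler's criterion: (73/677) ≡ 73^338 ≡ 676 (mod 677), i.e. (73/677) = -1.
(73/677) = -1, so 677 is inert.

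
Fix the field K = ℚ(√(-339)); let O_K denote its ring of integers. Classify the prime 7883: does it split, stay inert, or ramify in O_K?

splits completely

d = -339 ≡ 1 (mod 4), so O_K = ℤ[(1+√-339)/2] and disc(K) = d = -339.
disc(K) = -339 is not divisible by 7883; 7883 is unramified.
Legendre symbol by Euler's criterion: (-339/7883) ≡ (-339)^3941 ≡ 1 (mod 7883), i.e. (-339/7883) = 1.
Legendre symbol 1 ⇒ 7883 is split.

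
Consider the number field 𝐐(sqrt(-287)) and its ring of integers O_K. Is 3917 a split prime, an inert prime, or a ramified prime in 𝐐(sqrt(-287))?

-287 mod 4 = 1, hence disc K = -287 and O_K = ℤ[(1+√-287)/2].
disc(K) = -287 is not divisible by 3917; 3917 is unramified.
Legendre symbol by Euler's criterion: (-287/3917) ≡ (-287)^1958 ≡ 3916 (mod 3917), i.e. (-287/3917) = -1.
d is a non-residue mod p, hence 3917 remains inert in O_K.

3917 remains inert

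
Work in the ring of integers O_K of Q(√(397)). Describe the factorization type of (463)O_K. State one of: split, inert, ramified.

Since 397 ≡ 1 mod 4, the ring of integers is ℤ[(1+√397)/2] with discriminant 397.
463 ∤ 397, so 463 is unramified.
(397/463) = 397^231 mod 463 = 462, giving Legendre symbol -1.
Legendre symbol -1 ⇒ 463 is inert.

p is inert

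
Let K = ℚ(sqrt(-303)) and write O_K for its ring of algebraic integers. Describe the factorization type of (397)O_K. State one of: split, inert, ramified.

-303 mod 4 = 1, hence disc K = -303 and O_K = ℤ[(1+√-303)/2].
397 ∤ -303, so 397 is unramified.
(-303/397) = 94^198 mod 397 = 396, giving Legendre symbol -1.
Legendre symbol -1 ⇒ 397 is inert.

inert — (397) stays prime in O_K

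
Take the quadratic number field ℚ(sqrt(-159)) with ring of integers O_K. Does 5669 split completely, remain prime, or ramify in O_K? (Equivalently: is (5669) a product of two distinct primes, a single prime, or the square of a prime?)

Since -159 ≡ 1 mod 4, the ring of integers is ℤ[(1+√-159)/2] with discriminant -159.
Since gcd(5669, -159) = 1 the prime 5669 does not ramify.
Legendre symbol by Euler's criterion: (-159/5669) ≡ (-159)^2834 ≡ 1 (mod 5669), i.e. (-159/5669) = 1.
(-159/5669) = 1, so 5669 splits.

5669 splits in O_K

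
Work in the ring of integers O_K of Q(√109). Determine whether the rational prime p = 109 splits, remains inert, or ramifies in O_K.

ramified — (109) = 𝔭²

Since 109 ≡ 1 mod 4, the ring of integers is ℤ[(1+√109)/2] with discriminant 109.
Ramification test: 109 | 109. The prime 109 ramifies in K.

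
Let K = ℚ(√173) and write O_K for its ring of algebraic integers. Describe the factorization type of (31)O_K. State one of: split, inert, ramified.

split — (31) = 𝔭₁𝔭₂ with 𝔭₁ ≠ 𝔭₂

d = 173 ≡ 1 (mod 4), so O_K = ℤ[(1+√173)/2] and disc(K) = d = 173.
31 ∤ 173, so 31 is unramified.
(173/31) = 18^15 mod 31 = 1, giving Legendre symbol 1.
Legendre symbol 1 ⇒ 31 is split.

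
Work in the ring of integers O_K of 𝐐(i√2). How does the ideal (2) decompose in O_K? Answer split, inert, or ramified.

ramifies in O_K

Since -2 ≢ 1 mod 4, the ring of integers is ℤ[√-2] with discriminant 4·(-2) = -8.
2 divides disc(K) = -8, so 2 ramifies.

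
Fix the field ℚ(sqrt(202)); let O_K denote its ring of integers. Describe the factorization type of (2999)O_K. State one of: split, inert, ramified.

2999 splits in O_K

Since 202 ≢ 1 mod 4, the ring of integers is ℤ[√202] with discriminant 4·202 = 808.
2999 ∤ 808, so 2999 is unramified.
(202/2999) = 202^1499 mod 2999 = 1, giving Legendre symbol 1.
d is a quadratic residue mod p, hence 2999 splits in O_K.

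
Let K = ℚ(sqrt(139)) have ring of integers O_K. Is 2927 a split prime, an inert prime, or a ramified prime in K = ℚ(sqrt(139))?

2927 splits in O_K

d = 139 ≡ 3 (mod 4), so O_K = ℤ[√139] and disc(K) = 4d = 556.
disc(K) = 556 is not divisible by 2927; 2927 is unramified.
Legendre symbol by Euler's criterion: (139/2927) ≡ 139^1463 ≡ 1 (mod 2927), i.e. (139/2927) = 1.
Legendre symbol 1 ⇒ 2927 is split.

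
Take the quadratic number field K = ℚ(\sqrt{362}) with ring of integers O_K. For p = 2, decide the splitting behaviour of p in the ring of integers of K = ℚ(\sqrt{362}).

362 mod 4 = 2, hence disc K = 4·362 = 1448 and O_K = ℤ[√362].
2 divides disc(K) = 1448, so 2 ramifies.

ramifies in O_K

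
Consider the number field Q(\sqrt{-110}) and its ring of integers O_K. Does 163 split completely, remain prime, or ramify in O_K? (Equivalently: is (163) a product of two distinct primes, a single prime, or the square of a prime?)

-110 mod 4 = 2, hence disc K = 4·(-110) = -440 and O_K = ℤ[√-110].
disc(K) = -440 is not divisible by 163; 163 is unramified.
(-110/163) = 53^81 mod 163 = 1, giving Legendre symbol 1.
d is a quadratic residue mod p, hence 163 splits in O_K.

split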